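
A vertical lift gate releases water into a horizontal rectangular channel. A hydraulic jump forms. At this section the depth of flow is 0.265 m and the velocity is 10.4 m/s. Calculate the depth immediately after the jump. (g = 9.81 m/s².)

Fr₁ = V₁/√(g·y₁) = 10.4/√(9.81×0.265) = 6.45.
Bélanger equation: y₂/y₁ = ½[√(1 + 8Fr₁²) − 1] = ½[√333.8 − 1] = 8.64.
y₂ = 8.64 × 0.265 = 2.29 m.

y₂ = 2.29 m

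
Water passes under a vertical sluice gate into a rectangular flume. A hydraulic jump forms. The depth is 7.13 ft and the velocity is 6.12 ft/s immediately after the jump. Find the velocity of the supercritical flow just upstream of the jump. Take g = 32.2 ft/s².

V₁ = 23.6 ft/s

Fr₂ = V₂/√(g·y₂) = 6.12/√(32.2×7.13) = 0.404.
From the momentum equation (using Fr₂), y₁/y₂ = ½[√(1 + 8Fr₂²) − 1] = ½[√2.305 − 1] = 0.259.
y₁ = 0.259 × 7.13 = 1.85 ft.
V₁ = q/y₁ = 43.6/1.85 = 23.6 ft/s.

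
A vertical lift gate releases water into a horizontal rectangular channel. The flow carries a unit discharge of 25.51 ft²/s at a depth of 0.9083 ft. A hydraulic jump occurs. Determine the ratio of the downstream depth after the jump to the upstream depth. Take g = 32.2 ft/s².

V₁ = q/y₁ = 25.51/0.9083 = 28.09 ft/s. Fr₁ = V₁/√(g·y₁) = 28.09/√(32.2×0.9083) = 5.193.
By Bélanger, y₂/y₁ = ½[√(1 + 8Fr₁²) − 1] = ½[√216.76 − 1] = 6.861.

y₂/y₁ = 6.861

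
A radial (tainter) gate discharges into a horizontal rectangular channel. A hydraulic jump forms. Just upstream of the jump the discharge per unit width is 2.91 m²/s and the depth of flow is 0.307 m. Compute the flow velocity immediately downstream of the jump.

V₁ = q/y₁ = 2.91/0.307 = 9.48 m/s. Fr₁ = V₁/√(g·y₁) = 9.48/√(9.81×0.307) = 5.46.
By Bélanger, y₂/y₁ = ½[√(1 + 8Fr₁²) − 1] = ½[√239.7 − 1] = 7.24.
y₂ = 7.24 × 0.307 = 2.22 m.
V₂ = q/y₂ = 2.91/2.22 = 1.31 m/s.

V₂ = 1.31 m/s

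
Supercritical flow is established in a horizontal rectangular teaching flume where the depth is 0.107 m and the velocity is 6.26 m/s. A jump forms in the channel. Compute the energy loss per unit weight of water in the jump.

Fr₁ = V₁/√(g·y₁) = 6.26/√(9.81×0.107) = 6.11.
From the momentum equation for a rectangular channel, y₂/y₁ = ½[√(1 + 8Fr₁²) − 1] = ½[√299.7 − 1] = 8.16.
y₂ = 8.16 × 0.107 = 0.873 m.
q = V₁·y₁ = 6.26 × 0.107 = 0.670 m²/s. V₂ = q/y₂ = 0.670/0.873 = 0.768 m/s. E₁ = y₁ + V₁²/2g = 2.10 m; E₂ = y₂ + V₂²/2g = 0.903 m. ΔE = E₁ − E₂ = 1.20 m.

ΔE = 1.20 m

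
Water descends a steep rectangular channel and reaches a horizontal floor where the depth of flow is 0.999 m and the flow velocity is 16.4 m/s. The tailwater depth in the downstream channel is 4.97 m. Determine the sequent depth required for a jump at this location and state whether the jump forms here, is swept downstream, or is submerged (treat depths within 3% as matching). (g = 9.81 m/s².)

y₂ = 6.92 m; the jump is swept downstream

Fr₁ = V₁/√(g·y₁) = 16.4/√(9.81×0.999) = 5.24.
Bélanger equation: y₂/y₁ = ½[√(1 + 8Fr₁²) − 1] = ½[√220.6 − 1] = 6.93.
y₂ = 6.93 × 0.999 = 6.92 m.
Tailwater y_tw = 4.97 m: y_tw < y₂, so the jump is swept downstream.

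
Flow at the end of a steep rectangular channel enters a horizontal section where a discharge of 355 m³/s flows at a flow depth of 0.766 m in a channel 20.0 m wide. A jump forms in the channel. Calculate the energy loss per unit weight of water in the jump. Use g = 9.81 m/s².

ΔE = 19.1 m

q = Q/b = 355/20.0 = 17.8 m²/s; V₁ = q/y₁ = 23.2 m/s. Fr₁ = V₁/√(g·y₁) = 8.45.
Sequent-depth ratio: y₂/y₁ = ½[√(1 + 8Fr₁²) − 1] = ½[√572.7 − 1] = 11.5.
y₂ = 11.5 × 0.766 = 8.78 m.
V₂ = q/y₂ = 17.8/8.78 = 2.02 m/s. E₁ = y₁ + V₁²/2g = 28.1 m; E₂ = y₂ + V₂²/2g = 8.99 m. ΔE = E₁ − E₂ = 19.1 m.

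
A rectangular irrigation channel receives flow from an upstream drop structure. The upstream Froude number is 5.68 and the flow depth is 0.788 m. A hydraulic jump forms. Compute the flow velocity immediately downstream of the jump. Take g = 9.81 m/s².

Fr₁ = 5.68 (given).
Sequent-depth ratio: y₂/y₁ = ½[√(1 + 8Fr₁²) − 1] = ½[√259.1 − 1] = 7.55.
y₂ = 7.55 × 0.788 = 5.95 m.
V₁ = Fr₁·√(g·y₁) = 5.68×√(9.81×0.788) = 15.8 m/s; q = V₁·y₁ = 12.4 m²/s.
V₂ = q/y₂ = 12.4/5.95 = 2.09 m/s.

V₂ = 2.09 m/s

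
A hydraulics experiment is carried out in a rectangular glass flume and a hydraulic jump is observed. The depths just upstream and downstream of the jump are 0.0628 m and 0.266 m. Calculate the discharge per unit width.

For a rectangular channel the momentum equation gives q² = ½·g·y₁·y₂·(y₁ + y₂) = ½×9.81×0.0628×0.266×0.329 = 0.0269.
q = √0.0269 = 0.164 m²/s.

q = 0.164 m²/s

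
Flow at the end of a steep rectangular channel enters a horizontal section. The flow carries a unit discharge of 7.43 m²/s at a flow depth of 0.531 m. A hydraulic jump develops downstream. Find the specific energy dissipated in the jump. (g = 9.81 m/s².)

V₁ = q/y₁ = 7.43/0.531 = 14.0 m/s. Fr₁ = V₁/√(g·y₁) = 14.0/√(9.81×0.531) = 6.13.
Bélanger equation: y₂/y₁ = ½[√(1 + 8Fr₁²) − 1] = ½[√301.7 − 1] = 8.18.
y₂ = 8.18 × 0.531 = 4.35 m.
Head loss: ΔE = (y₂ − y₁)³/(4y₁y₂) = (4.35 − 0.531)³/(4×0.531×4.35) = 55.5/9.23 = 6.02 m.

ΔE = 6.02 m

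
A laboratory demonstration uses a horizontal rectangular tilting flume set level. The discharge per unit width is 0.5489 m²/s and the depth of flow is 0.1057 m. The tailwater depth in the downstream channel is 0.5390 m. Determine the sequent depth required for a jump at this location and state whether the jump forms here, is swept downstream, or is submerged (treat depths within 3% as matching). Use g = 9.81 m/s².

V₁ = q/y₁ = 0.5489/0.1057 = 5.193 m/s. Fr₁ = V₁/√(g·y₁) = 5.193/√(9.81×0.1057) = 5.100.
By Bélanger, y₂/y₁ = ½[√(1 + 8Fr₁²) − 1] = ½[√209.06 − 1] = 6.729.
y₂ = 6.729 × 0.1057 = 0.7113 m.
Tailwater y_tw = 0.5390 m: y_tw < y₂, so the jump is swept downstream.

y₂ = 0.7113 m; the jump is swept downstream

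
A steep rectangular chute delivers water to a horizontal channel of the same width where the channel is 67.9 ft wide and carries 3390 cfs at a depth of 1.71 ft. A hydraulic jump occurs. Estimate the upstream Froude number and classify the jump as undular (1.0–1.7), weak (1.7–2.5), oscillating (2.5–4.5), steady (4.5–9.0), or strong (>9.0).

q = Q/b = 3390/67.9 = 49.9 ft²/s; V₁ = q/y₁ = 29.2 ft/s. Fr₁ = V₁/√(g·y₁) = 3.93.
Fr₁ = 3.93 lies in the oscillating range.

Fr₁ = 3.93; oscillating jump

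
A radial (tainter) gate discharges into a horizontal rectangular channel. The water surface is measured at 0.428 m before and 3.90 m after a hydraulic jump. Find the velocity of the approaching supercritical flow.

For a rectangular channel the momentum equation gives q² = ½·g·y₁·y₂·(y₁ + y₂) = ½×9.81×0.428×3.90×4.33 = 35.4.
q = √35.4 = 5.95 m²/s.
V₁ = q/y₁ = 5.95/0.428 = 13.9 m/s.

V₁ = 13.9 m/s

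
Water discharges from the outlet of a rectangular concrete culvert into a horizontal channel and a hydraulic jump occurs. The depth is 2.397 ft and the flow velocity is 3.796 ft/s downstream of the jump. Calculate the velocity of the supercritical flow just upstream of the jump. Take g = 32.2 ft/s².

Fr₂ = V₂/√(g·y₂) = 3.796/√(32.2×2.397) = 0.4321.
The Bélanger relation is symmetric: y₁/y₂ = ½[√(1 + 8Fr₂²) − 1] = ½[√2.4935 − 1] = 0.2895.
y₁ = 0.2895 × 2.397 = 0.6940 ft.
V₁ = q/y₁ = 9.099/0.6940 = 13.11 ft/s.

V₁ = 13.11 ft/s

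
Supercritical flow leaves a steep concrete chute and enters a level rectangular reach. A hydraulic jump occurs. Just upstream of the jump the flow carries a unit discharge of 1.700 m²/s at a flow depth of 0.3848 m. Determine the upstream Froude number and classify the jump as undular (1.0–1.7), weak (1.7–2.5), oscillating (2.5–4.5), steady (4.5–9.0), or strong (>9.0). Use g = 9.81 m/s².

Fr₁ = 2.274; weak jump

V₁ = q/y₁ = 1.700/0.3848 = 4.418 m/s. Fr₁ = V₁/√(g·y₁) = 4.418/√(9.81×0.3848) = 2.274.
Fr₁ = 2.274 lies in the weak range.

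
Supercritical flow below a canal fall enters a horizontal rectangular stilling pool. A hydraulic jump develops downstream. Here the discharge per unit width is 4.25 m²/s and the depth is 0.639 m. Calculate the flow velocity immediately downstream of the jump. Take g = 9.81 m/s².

V₁ = q/y₁ = 4.25/0.639 = 6.65 m/s. Fr₁ = V₁/√(g·y₁) = 6.65/√(9.81×0.639) = 2.66.
From the momentum equation for a rectangular channel, y₂/y₁ = ½[√(1 + 8Fr₁²) − 1] = ½[√57.45 − 1] = 3.29.
y₂ = 3.29 × 0.639 = 2.10 m.
V₂ = q/y₂ = 4.25/2.10 = 2.02 m/s.

V₂ = 2.02 m/s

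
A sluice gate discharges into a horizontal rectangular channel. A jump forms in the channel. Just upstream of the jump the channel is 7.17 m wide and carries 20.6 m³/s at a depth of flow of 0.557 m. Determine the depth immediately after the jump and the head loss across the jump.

y₂ = 1.48 m; ΔE = 0.240 m

q = Q/b = 20.6/7.17 = 2.87 m²/s; V₁ = q/y₁ = 5.16 m/s. Fr₁ = V₁/√(g·y₁) = 2.21.
Conjugate-depth relation: y₂/y₁ = ½[√(1 + 8Fr₁²) − 1] = ½[√39.95 − 1] = 2.66.
y₂ = 2.66 × 0.557 = 1.48 m.
V₂ = q/y₂ = 2.87/1.48 = 1.94 m/s. E₁ = y₁ + V₁²/2g = 1.91 m; E₂ = y₂ + V₂²/2g = 1.67 m. ΔE = E₁ − E₂ = 0.240 m.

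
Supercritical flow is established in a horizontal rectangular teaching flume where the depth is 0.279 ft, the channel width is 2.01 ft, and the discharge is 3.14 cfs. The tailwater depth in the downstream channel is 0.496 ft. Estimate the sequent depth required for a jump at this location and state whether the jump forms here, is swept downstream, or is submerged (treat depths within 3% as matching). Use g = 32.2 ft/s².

q = Q/b = 3.14/2.01 = 1.56 ft²/s; V₁ = q/y₁ = 5.60 ft/s. Fr₁ = V₁/√(g·y₁) = 1.87.
From the momentum equation for a rectangular channel, y₂/y₁ = ½[√(1 + 8Fr₁²) − 1] = ½[√28.92 − 1] = 2.19.
y₂ = 2.19 × 0.279 = 0.611 ft.
Tailwater y_tw = 0.496 ft: y_tw < y₂, so the jump is swept downstream.

y₂ = 0.611 ft; the jump is swept downstream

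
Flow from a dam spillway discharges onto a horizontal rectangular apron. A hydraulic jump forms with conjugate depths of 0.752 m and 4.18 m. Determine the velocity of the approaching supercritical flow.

V₁ = 11.6 m/s

For a rectangular channel the momentum equation gives q² = ½·g·y₁·y₂·(y₁ + y₂) = ½×9.81×0.752×4.18×4.93 = 76.0.
q = √76.0 = 8.72 m²/s.
V₁ = q/y₁ = 8.72/0.752 = 11.6 m/s.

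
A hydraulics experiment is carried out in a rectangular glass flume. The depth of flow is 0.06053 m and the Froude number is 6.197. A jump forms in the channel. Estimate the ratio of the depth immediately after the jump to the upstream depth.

y₂/y₁ = 8.278

Fr₁ = 6.197 (given).
From the momentum equation for a rectangular channel, y₂/y₁ = ½[√(1 + 8Fr₁²) − 1] = ½[√308.22 − 1] = 8.278.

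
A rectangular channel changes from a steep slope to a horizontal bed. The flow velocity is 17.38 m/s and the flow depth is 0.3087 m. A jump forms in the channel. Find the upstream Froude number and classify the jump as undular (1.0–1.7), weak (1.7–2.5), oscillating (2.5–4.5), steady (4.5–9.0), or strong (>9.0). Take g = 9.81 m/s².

Fr₁ = V₁/√(g·y₁) = 17.38/√(9.81×0.3087) = 9.987.
Fr₁ = 9.987 lies in the strong range.

Fr₁ = 9.987; strong jump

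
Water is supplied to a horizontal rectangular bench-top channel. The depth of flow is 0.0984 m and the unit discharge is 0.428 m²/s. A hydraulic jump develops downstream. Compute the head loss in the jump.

ΔE = 0.465 m

V₁ = q/y₁ = 0.428/0.0984 = 4.35 m/s. Fr₁ = V₁/√(g·y₁) = 4.35/√(9.81×0.0984) = 4.43.
From the momentum equation for a rectangular channel, y₂/y₁ = ½[√(1 + 8Fr₁²) − 1] = ½[√157.8 − 1] = 5.78.
y₂ = 5.78 × 0.0984 = 0.569 m.
Head loss: ΔE = (y₂ − y₁)³/(4y₁y₂) = (0.569 − 0.0984)³/(4×0.0984×0.569) = 0.104/0.224 = 0.465 m.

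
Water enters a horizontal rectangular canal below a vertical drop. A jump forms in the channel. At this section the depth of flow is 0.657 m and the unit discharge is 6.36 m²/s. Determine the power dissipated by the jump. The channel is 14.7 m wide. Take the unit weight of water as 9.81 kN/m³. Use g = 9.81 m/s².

V₁ = q/y₁ = 6.36/0.657 = 9.68 m/s. Fr₁ = V₁/√(g·y₁) = 9.68/√(9.81×0.657) = 3.81.
Conjugate-depth relation: y₂/y₁ = ½[√(1 + 8Fr₁²) − 1] = ½[√117.3 − 1] = 4.92.
y₂ = 4.92 × 0.657 = 3.23 m.
V₂ = q/y₂ = 6.36/3.23 = 1.97 m/s. E₁ = y₁ + V₁²/2g = 5.43 m; E₂ = y₂ + V₂²/2g = 3.43 m. ΔE = E₁ − E₂ = 2.01 m.
Q = q·b = 6.36 × 14.7 = 93.5 m³/s. P = γ·Q·ΔE = 9.81 × 93.5 × 2.01 = 1840 kW.

P = 1840 kW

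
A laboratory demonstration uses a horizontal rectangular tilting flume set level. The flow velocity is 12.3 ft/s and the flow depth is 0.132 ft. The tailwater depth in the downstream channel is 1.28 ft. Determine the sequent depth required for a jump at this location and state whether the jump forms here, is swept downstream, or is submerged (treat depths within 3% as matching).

Fr₁ = V₁/√(g·y₁) = 12.3/√(32.2×0.132) = 5.97.
By Bélanger, y₂/y₁ = ½[√(1 + 8Fr₁²) − 1] = ½[√285.8 − 1] = 7.95.
y₂ = 7.95 × 0.132 = 1.05 ft.
Tailwater y_tw = 1.28 ft: y_tw > y₂, so the jump is submerged.

y₂ = 1.05 ft; the jump is submerged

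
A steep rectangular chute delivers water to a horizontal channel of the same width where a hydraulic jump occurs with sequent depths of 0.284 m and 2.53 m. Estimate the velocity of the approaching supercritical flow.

V₁ = 11.1 m/s

For a rectangular channel the momentum equation gives q² = ½·g·y₁·y₂·(y₁ + y₂) = ½×9.81×0.284×2.53×2.81 = 9.92.
q = √9.92 = 3.15 m²/s.
V₁ = q/y₁ = 3.15/0.284 = 11.1 m/s.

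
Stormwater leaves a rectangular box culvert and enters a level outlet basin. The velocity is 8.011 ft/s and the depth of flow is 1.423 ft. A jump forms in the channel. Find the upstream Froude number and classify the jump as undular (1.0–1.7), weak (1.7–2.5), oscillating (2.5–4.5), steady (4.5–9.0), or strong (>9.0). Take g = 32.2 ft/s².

Fr₁ = 1.183; undular jump

Fr₁ = V₁/√(g·y₁) = 8.011/√(32.2×1.423) = 1.183.
Fr₁ = 1.183 lies in the undular range.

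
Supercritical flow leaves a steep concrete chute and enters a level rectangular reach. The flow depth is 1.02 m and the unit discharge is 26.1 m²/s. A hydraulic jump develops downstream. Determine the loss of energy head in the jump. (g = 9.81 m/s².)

ΔE = 22.9 m

V₁ = q/y₁ = 26.1/1.02 = 25.6 m/s. Fr₁ = V₁/√(g·y₁) = 25.6/√(9.81×1.02) = 8.09.
By Bélanger, y₂/y₁ = ½[√(1 + 8Fr₁²) − 1] = ½[√524.5 − 1] = 11.0.
y₂ = 11.0 × 1.02 = 11.2 m.
Head loss: ΔE = (y₂ − y₁)³/(4y₁y₂) = (11.2 − 1.02)³/(4×1.02×11.2) = 1046/45.6 = 22.9 m.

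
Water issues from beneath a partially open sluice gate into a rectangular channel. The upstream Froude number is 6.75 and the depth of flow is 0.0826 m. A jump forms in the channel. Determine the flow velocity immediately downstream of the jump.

V₂ = 0.671 m/s

Fr₁ = 6.75 (given).
Conjugate-depth relation: y₂/y₁ = ½[√(1 + 8Fr₁²) − 1] = ½[√365.5 − 1] = 9.06.
y₂ = 9.06 × 0.0826 = 0.748 m.
V₁ = Fr₁·√(g·y₁) = 6.75×√(9.81×0.0826) = 6.08 m/s; q = V₁·y₁ = 0.502 m²/s.
V₂ = q/y₂ = 0.502/0.748 = 0.671 m/s.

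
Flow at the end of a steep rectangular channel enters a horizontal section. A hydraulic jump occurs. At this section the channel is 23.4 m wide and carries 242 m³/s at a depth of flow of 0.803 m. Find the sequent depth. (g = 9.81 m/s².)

y₂ = 4.82 m

q = Q/b = 242/23.4 = 10.3 m²/s; V₁ = q/y₁ = 12.9 m/s. Fr₁ = V₁/√(g·y₁) = 4.59.
From the momentum equation for a rectangular channel, y₂/y₁ = ½[√(1 + 8Fr₁²) − 1] = ½[√169.5 − 1] = 6.01.
y₂ = 6.01 × 0.803 = 4.82 m.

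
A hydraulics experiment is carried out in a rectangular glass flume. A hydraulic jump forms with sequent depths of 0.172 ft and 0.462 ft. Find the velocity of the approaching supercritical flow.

V₁ = 5.24 ft/s

For a rectangular channel the momentum equation gives q² = ½·g·y₁·y₂·(y₁ + y₂) = ½×32.2×0.172×0.462×0.634 = 0.811.
q = √0.811 = 0.901 ft²/s.
V₁ = q/y₁ = 0.901/0.172 = 5.24 ft/s.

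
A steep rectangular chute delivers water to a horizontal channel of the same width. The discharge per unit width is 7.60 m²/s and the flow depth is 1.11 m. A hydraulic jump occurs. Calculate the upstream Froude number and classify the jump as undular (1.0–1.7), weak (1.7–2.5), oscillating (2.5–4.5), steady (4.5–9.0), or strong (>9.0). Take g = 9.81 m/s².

V₁ = q/y₁ = 7.60/1.11 = 6.85 m/s. Fr₁ = V₁/√(g·y₁) = 6.85/√(9.81×1.11) = 2.07.
Fr₁ = 2.07 lies in the weak range.

Fr₁ = 2.07; weak jump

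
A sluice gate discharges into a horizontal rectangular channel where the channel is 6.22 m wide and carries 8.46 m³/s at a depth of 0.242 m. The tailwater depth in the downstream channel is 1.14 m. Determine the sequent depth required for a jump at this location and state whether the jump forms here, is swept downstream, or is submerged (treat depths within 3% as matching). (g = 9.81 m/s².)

y₂ = 1.13 m; the jump forms here

q = Q/b = 8.46/6.22 = 1.36 m²/s; V₁ = q/y₁ = 5.62 m/s. Fr₁ = V₁/√(g·y₁) = 3.65.
Conjugate-depth relation: y₂/y₁ = ½[√(1 + 8Fr₁²) − 1] = ½[√107.4 − 1] = 4.68.
y₂ = 4.68 × 0.242 = 1.13 m.
Tailwater y_tw = 1.14 m: y_tw ≈ y₂, so the jump forms here.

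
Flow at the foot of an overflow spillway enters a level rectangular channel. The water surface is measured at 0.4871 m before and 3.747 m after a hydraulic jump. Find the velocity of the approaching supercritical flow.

V₁ = 12.64 m/s

For a rectangular channel the momentum equation gives q² = ½·g·y₁·y₂·(y₁ + y₂) = ½×9.81×0.4871×3.747×4.234 = 37.91.
q = √37.91 = 6.157 m²/s.
V₁ = q/y₁ = 6.157/0.4871 = 12.64 m/s.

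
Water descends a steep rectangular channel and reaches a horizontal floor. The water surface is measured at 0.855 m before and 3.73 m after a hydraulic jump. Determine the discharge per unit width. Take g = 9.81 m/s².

For a rectangular channel the momentum equation gives q² = ½·g·y₁·y₂·(y₁ + y₂) = ½×9.81×0.855×3.73×4.58 = 71.7.
q = √71.7 = 8.47 m²/s.

q = 8.47 m²/s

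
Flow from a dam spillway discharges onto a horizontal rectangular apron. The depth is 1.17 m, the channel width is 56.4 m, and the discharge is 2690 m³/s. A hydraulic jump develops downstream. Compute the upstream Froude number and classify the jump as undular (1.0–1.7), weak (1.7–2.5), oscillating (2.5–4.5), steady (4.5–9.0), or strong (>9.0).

q = Q/b = 2690/56.4 = 47.7 m²/s; V₁ = q/y₁ = 40.8 m/s. Fr₁ = V₁/√(g·y₁) = 12.0.
Fr₁ = 12.0 lies in the strong range.

Fr₁ = 12.0; strong jump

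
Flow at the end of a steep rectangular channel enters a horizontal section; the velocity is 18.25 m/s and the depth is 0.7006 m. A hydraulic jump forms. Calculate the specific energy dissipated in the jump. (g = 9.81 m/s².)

ΔE = 10.93 m

Fr₁ = V₁/√(g·y₁) = 18.25/√(9.81×0.7006) = 6.961.
From the momentum equation for a rectangular channel, y₂/y₁ = ½[√(1 + 8Fr₁²) − 1] = ½[√388.68 − 1] = 9.358.
y₂ = 9.358 × 0.7006 = 6.556 m.
Head loss: ΔE = (y₂ − y₁)³/(4y₁y₂) = (6.556 − 0.7006)³/(4×0.7006×6.556) = 200.7/18.37 = 10.93 m.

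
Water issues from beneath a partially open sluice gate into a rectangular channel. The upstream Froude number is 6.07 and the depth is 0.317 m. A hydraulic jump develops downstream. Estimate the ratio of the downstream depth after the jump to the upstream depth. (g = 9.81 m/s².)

Fr₁ = 6.07 (given).
By Bélanger, y₂/y₁ = ½[√(1 + 8Fr₁²) − 1] = ½[√295.8 − 1] = 8.10.

y₂/y₁ = 8.10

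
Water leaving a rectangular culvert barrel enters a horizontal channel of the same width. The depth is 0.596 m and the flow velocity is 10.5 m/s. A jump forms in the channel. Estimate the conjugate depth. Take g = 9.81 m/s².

Fr₁ = V₁/√(g·y₁) = 10.5/√(9.81×0.596) = 4.34.
Sequent-depth ratio: y₂/y₁ = ½[√(1 + 8Fr₁²) − 1] = ½[√151.9 − 1] = 5.66.
y₂ = 5.66 × 0.596 = 3.37 m.

y₂ = 3.37 m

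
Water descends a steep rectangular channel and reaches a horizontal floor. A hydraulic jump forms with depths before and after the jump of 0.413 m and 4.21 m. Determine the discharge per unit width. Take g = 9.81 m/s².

For a rectangular channel the momentum equation gives q² = ½·g·y₁·y₂·(y₁ + y₂) = ½×9.81×0.413×4.21×4.62 = 39.4.
q = √39.4 = 6.28 m²/s.

q = 6.28 m²/s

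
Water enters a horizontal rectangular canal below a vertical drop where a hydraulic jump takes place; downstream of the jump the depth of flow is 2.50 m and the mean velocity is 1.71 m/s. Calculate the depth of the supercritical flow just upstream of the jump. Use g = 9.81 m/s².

Fr₂ = V₂/√(g·y₂) = 1.71/√(9.81×2.50) = 0.345.
Since the conjugate-depth ratio holds either way, y₁/y₂ = ½[√(1 + 8Fr₂²) − 1] = ½[√1.954 − 1] = 0.199.
y₁ = 0.199 × 2.50 = 0.497 m.

y₁ = 0.497 m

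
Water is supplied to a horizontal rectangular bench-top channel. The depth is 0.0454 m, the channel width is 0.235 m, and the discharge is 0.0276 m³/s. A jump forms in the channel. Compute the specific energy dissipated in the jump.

ΔE = 0.146 m

q = Q/b = 0.0276/0.235 = 0.117 m²/s; V₁ = q/y₁ = 2.59 m/s. Fr₁ = V₁/√(g·y₁) = 3.88.
Conjugate-depth relation: y₂/y₁ = ½[√(1 + 8Fr₁²) − 1] = ½[√121.2 − 1] = 5.00.
y₂ = 5.00 × 0.0454 = 0.227 m.
Head loss: ΔE = (y₂ − y₁)³/(4y₁y₂) = (0.227 − 0.0454)³/(4×0.0454×0.227) = 0.00601/0.0413 = 0.146 m.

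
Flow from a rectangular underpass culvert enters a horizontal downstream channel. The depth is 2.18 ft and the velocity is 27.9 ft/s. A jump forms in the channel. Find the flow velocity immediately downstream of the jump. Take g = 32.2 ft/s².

Fr₁ = V₁/√(g·y₁) = 27.9/√(32.2×2.18) = 3.33.
Conjugate-depth relation: y₂/y₁ = ½[√(1 + 8Fr₁²) − 1] = ½[√89.71 − 1] = 4.24.
y₂ = 4.24 × 2.18 = 9.23 ft.
q = V₁·y₁ = 27.9 × 2.18 = 60.8 ft²/s.
V₂ = q/y₂ = 60.8/9.23 = 6.59 ft/s.

V₂ = 6.59 ft/s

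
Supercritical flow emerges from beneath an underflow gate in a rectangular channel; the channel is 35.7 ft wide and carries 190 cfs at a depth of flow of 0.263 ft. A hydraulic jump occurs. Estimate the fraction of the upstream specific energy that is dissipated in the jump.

q = Q/b = 190/35.7 = 5.32 ft²/s; V₁ = q/y₁ = 20.2 ft/s. Fr₁ = V₁/√(g·y₁) = 6.95.
By Bélanger, y₂/y₁ = ½[√(1 + 8Fr₁²) − 1] = ½[√387.8 − 1] = 9.35.
y₂ = 9.35 × 0.263 = 2.46 ft.
E₁ = y₁ + V₁²/2g = 6.62 ft. ΔE = (y₂ − y₁)³/(4y₁y₂) = 4.09 ft. ΔE/E₁ = 4.09/6.62 = 0.618.

ΔE/E₁ = 0.618 (61.8%)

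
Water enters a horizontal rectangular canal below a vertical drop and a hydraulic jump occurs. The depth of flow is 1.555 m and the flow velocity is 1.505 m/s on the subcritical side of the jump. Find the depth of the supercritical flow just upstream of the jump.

y₁ = 0.3725 m

Fr₂ = V₂/√(g·y₂) = 1.505/√(9.81×1.555) = 0.3853.
The Bélanger relation is symmetric: y₁/y₂ = ½[√(1 + 8Fr₂²) − 1] = ½[√2.1879 − 1] = 0.2396.
y₁ = 0.2396 × 1.555 = 0.3725 m.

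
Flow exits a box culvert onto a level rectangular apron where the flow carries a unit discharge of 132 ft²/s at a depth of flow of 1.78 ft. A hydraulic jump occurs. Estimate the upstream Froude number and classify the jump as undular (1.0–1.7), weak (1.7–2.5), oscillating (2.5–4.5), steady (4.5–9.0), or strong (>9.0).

V₁ = q/y₁ = 132/1.78 = 74.2 ft/s. Fr₁ = V₁/√(g·y₁) = 74.2/√(32.2×1.78) = 9.80.
Fr₁ = 9.80 lies in the strong range.

Fr₁ = 9.80; strong jump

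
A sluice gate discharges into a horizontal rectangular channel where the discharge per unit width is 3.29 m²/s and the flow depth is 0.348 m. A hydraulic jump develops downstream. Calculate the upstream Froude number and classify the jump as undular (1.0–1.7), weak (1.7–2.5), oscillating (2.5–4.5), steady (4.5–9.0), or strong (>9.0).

Fr₁ = 5.12; steady jump

V₁ = q/y₁ = 3.29/0.348 = 9.45 m/s. Fr₁ = V₁/√(g·y₁) = 9.45/√(9.81×0.348) = 5.12.
Fr₁ = 5.12 lies in the steady range.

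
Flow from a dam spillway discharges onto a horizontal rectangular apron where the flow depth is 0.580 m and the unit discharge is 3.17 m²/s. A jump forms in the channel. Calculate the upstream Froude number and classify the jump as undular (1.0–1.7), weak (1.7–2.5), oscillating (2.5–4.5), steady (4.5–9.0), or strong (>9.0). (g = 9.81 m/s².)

Fr₁ = 2.29; weak jump

V₁ = q/y₁ = 3.17/0.580 = 5.47 m/s. Fr₁ = V₁/√(g·y₁) = 5.47/√(9.81×0.580) = 2.29.
Fr₁ = 2.29 lies in the weak range.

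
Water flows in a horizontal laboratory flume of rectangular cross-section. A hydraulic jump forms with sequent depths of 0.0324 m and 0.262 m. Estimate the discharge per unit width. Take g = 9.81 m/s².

For a rectangular channel the momentum equation gives q² = ½·g·y₁·y₂·(y₁ + y₂) = ½×9.81×0.0324×0.262×0.294 = 0.0123.
q = √0.0123 = 0.111 m²/s.

q = 0.111 m²/s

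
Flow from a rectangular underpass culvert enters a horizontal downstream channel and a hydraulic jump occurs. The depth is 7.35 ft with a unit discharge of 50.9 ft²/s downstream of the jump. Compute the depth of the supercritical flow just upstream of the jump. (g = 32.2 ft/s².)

y₁ = 2.27 ft

V₂ = q/y₂ = 50.9/7.35 = 6.93 ft/s; Fr₂ = V₂/√(g·y₂) = 0.450.
Applying the sequent-depth relation in reverse, y₁/y₂ = ½[√(1 + 8Fr₂²) − 1] = ½[√2.621 − 1] = 0.309.
y₁ = 0.309 × 7.35 = 2.27 ft.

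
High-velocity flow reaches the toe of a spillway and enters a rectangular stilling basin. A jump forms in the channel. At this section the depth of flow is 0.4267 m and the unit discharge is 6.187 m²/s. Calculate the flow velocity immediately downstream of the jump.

V₁ = q/y₁ = 6.187/0.4267 = 14.50 m/s. Fr₁ = V₁/√(g·y₁) = 14.50/√(9.81×0.4267) = 7.087.
From the momentum equation for a rectangular channel, y₂/y₁ = ½[√(1 + 8Fr₁²) − 1] = ½[√402.80 − 1] = 9.535.
y₂ = 9.535 × 0.4267 = 4.069 m.
V₂ = q/y₂ = 6.187/4.069 = 1.521 m/s.

V₂ = 1.521 m/s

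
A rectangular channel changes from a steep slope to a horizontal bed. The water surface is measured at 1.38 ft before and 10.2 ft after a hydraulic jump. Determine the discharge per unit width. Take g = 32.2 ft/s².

q = 51.2 ft²/s

For a rectangular channel the momentum equation gives q² = ½·g·y₁·y₂·(y₁ + y₂) = ½×32.2×1.38×10.2×11.6 = 2624.
q = √2624 = 51.2 ft²/s.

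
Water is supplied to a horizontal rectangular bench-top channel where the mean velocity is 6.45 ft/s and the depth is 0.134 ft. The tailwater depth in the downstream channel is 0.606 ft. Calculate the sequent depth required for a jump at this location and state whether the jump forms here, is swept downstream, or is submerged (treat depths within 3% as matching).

y₂ = 0.525 ft; the jump is submerged

Fr₁ = V₁/√(g·y₁) = 6.45/√(32.2×0.134) = 3.11.
From the momentum equation for a rectangular channel, y₂/y₁ = ½[√(1 + 8Fr₁²) − 1] = ½[√78.13 − 1] = 3.92.
y₂ = 3.92 × 0.134 = 0.525 ft.
Tailwater y_tw = 0.606 ft: y_tw > y₂, so the jump is submerged.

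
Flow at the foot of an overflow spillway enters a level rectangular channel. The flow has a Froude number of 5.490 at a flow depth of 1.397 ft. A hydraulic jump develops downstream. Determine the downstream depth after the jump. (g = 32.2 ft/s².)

y₂ = 10.17 ft

Fr₁ = 5.490 (given).
From the momentum equation for a rectangular channel, y₂/y₁ = ½[√(1 + 8Fr₁²) − 1] = ½[√242.12 − 1] = 7.280.
y₂ = 7.280 × 1.397 = 10.17 ft.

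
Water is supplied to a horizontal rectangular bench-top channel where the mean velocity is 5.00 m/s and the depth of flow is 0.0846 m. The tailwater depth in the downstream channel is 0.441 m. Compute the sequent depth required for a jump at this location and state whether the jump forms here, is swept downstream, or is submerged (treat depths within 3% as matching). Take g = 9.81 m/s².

Fr₁ = V₁/√(g·y₁) = 5.00/√(9.81×0.0846) = 5.49.
Bélanger equation: y₂/y₁ = ½[√(1 + 8Fr₁²) − 1] = ½[√242.0 − 1] = 7.28.
y₂ = 7.28 × 0.0846 = 0.616 m.
Tailwater y_tw = 0.441 m: y_tw < y₂, so the jump is swept downstream.

y₂ = 0.616 m; the jump is swept downstream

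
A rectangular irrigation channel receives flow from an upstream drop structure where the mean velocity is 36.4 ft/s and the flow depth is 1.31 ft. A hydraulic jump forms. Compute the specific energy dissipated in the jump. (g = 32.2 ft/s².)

ΔE = 11.8 ft

Fr₁ = V₁/√(g·y₁) = 36.4/√(32.2×1.31) = 5.60.
By Bélanger, y₂/y₁ = ½[√(1 + 8Fr₁²) − 1] = ½[√252.3 − 1] = 7.44.
y₂ = 7.44 × 1.31 = 9.75 ft.
q = V₁·y₁ = 36.4 × 1.31 = 47.7 ft²/s. V₂ = q/y₂ = 47.7/9.75 = 4.89 ft/s. E₁ = y₁ + V₁²/2g = 21.9 ft; E₂ = y₂ + V₂²/2g = 10.1 ft. ΔE = E₁ − E₂ = 11.8 ft.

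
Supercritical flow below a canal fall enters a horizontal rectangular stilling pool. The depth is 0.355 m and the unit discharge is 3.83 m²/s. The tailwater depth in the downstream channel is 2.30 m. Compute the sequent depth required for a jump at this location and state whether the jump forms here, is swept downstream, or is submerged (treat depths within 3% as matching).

V₁ = q/y₁ = 3.83/0.355 = 10.8 m/s. Fr₁ = V₁/√(g·y₁) = 10.8/√(9.81×0.355) = 5.78.
By Bélanger, y₂/y₁ = ½[√(1 + 8Fr₁²) − 1] = ½[√268.4 − 1] = 7.69.
y₂ = 7.69 × 0.355 = 2.73 m.
Tailwater y_tw = 2.30 m: y_tw < y₂, so the jump is swept downstream.

y₂ = 2.73 m; the jump is swept downstream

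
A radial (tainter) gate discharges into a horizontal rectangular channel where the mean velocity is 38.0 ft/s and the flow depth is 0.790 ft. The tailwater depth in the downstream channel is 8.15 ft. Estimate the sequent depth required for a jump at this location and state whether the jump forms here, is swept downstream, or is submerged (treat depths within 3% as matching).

y₂ = 8.03 ft; the jump forms here

Fr₁ = V₁/√(g·y₁) = 38.0/√(32.2×0.790) = 7.53.
From the momentum equation for a rectangular channel, y₂/y₁ = ½[√(1 + 8Fr₁²) − 1] = ½[√455.1 − 1] = 10.2.
y₂ = 10.2 × 0.790 = 8.03 ft.
Tailwater y_tw = 8.15 ft: y_tw ≈ y₂, so the jump forms here.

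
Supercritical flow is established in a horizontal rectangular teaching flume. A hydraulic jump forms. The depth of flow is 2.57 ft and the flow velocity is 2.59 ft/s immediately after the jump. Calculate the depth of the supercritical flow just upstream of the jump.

Fr₂ = V₂/√(g·y₂) = 2.59/√(32.2×2.57) = 0.285.
Applying the sequent-depth relation in reverse, y₁/y₂ = ½[√(1 + 8Fr₂²) − 1] = ½[√1.648 − 1] = 0.142.
y₁ = 0.142 × 2.57 = 0.365 ft.

y₁ = 0.365 ft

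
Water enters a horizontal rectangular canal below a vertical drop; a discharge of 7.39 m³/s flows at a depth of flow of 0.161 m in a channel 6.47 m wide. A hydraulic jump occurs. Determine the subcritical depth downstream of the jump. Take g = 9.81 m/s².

q = Q/b = 7.39/6.47 = 1.14 m²/s; V₁ = q/y₁ = 7.09 m/s. Fr₁ = V₁/√(g·y₁) = 5.65.
Sequent-depth ratio: y₂/y₁ = ½[√(1 + 8Fr₁²) − 1] = ½[√255.9 − 1] = 7.50.
y₂ = 7.50 × 0.161 = 1.21 m.

y₂ = 1.21 m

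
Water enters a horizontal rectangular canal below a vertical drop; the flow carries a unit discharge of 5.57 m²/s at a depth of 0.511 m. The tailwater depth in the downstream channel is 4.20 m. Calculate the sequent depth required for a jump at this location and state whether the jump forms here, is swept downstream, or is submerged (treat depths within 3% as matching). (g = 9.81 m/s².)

y₂ = 3.27 m; the jump is submerged

V₁ = q/y₁ = 5.57/0.511 = 10.9 m/s. Fr₁ = V₁/√(g·y₁) = 10.9/√(9.81×0.511) = 4.87.
Conjugate-depth relation: y₂/y₁ = ½[√(1 + 8Fr₁²) − 1] = ½[√190.6 − 1] = 6.40.
y₂ = 6.40 × 0.511 = 3.27 m.
Tailwater y_tw = 4.20 m: y_tw > y₂, so the jump is submerged.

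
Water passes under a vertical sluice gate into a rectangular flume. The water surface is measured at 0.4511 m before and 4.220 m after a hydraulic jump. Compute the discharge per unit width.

For a rectangular channel the momentum equation gives q² = ½·g·y₁·y₂·(y₁ + y₂) = ½×9.81×0.4511×4.220×4.671 = 43.62.
q = √43.62 = 6.604 m²/s.

q = 6.604 m²/s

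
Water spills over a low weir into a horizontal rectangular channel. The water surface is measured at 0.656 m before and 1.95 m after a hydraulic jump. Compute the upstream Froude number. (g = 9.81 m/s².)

For a rectangular channel the momentum equation gives q² = ½·g·y₁·y₂·(y₁ + y₂) = ½×9.81×0.656×1.95×2.61 = 16.4.
q = √16.4 = 4.04 m²/s.
V₁ = q/y₁ = 6.16 m/s; Fr₁ = V₁/√(g·y₁) = 2.43.

Fr₁ = 2.43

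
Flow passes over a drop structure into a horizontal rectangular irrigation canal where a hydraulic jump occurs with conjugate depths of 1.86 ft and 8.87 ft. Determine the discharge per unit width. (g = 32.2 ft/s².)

q = 53.4 ft²/s

For a rectangular channel the momentum equation gives q² = ½·g·y₁·y₂·(y₁ + y₂) = ½×32.2×1.86×8.87×10.7 = 2850.
q = √2850 = 53.4 ft²/s.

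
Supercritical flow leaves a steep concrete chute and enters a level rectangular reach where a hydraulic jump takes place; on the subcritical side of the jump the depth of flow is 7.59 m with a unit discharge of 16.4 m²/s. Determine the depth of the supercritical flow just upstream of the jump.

y₁ = 0.855 m

V₂ = q/y₂ = 16.4/7.59 = 2.16 m/s; Fr₂ = V₂/√(g·y₂) = 0.250.
Since the conjugate-depth ratio holds either way, y₁/y₂ = ½[√(1 + 8Fr₂²) − 1] = ½[√1.502 − 1] = 0.113.
y₁ = 0.113 × 7.59 = 0.855 m.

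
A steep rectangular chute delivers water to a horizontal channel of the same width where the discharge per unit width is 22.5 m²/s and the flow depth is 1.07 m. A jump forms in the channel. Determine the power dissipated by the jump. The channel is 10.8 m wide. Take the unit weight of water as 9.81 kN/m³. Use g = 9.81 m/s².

V₁ = q/y₁ = 22.5/1.07 = 21.0 m/s. Fr₁ = V₁/√(g·y₁) = 21.0/√(9.81×1.07) = 6.49.
Conjugate-depth relation: y₂/y₁ = ½[√(1 + 8Fr₁²) − 1] = ½[√338.0 − 1] = 8.69.
y₂ = 8.69 × 1.07 = 9.30 m.
Head loss: ΔE = (y₂ − y₁)³/(4y₁y₂) = (9.30 − 1.07)³/(4×1.07×9.30) = 558/39.8 = 14.0 m.
Q = q·b = 22.5 × 10.8 = 243 m³/s. P = γ·Q·ΔE = 9.81 × 243 × 14.0 = 33393 kW.

P = 33393 kW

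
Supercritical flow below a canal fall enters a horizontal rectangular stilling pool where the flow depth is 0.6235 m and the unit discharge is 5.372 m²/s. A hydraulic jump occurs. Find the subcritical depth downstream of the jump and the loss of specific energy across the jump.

y₂ = 2.776 m; ΔE = 1.440 m

V₁ = q/y₁ = 5.372/0.6235 = 8.616 m/s. Fr₁ = V₁/√(g·y₁) = 8.616/√(9.81×0.6235) = 3.484.
Sequent-depth ratio: y₂/y₁ = ½[√(1 + 8Fr₁²) − 1] = ½[√98.092 − 1] = 4.452.
y₂ = 4.452 × 0.6235 = 2.776 m.
V₂ = q/y₂ = 5.372/2.776 = 1.935 m/s. E₁ = y₁ + V₁²/2g = 4.407 m; E₂ = y₂ + V₂²/2g = 2.967 m. ΔE = E₁ − E₂ = 1.440 m.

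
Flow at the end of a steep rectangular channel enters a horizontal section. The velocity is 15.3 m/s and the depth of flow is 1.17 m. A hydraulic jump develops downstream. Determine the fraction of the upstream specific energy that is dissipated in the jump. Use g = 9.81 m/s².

Fr₁ = V₁/√(g·y₁) = 15.3/√(9.81×1.17) = 4.52.
From the momentum equation for a rectangular channel, y₂/y₁ = ½[√(1 + 8Fr₁²) − 1] = ½[√164.2 − 1] = 5.91.
y₂ = 5.91 × 1.17 = 6.91 m.
E₁ = y₁ + V₁²/2g = 13.1 m. ΔE = (y₂ − y₁)³/(4y₁y₂) = 5.85 m. ΔE/E₁ = 5.85/13.1 = 0.446.

ΔE/E₁ = 0.446 (44.6%)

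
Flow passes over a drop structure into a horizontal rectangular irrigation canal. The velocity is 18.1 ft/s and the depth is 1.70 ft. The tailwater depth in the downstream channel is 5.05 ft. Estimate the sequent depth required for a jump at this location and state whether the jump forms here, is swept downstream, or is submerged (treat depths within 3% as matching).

y₂ = 5.09 ft; the jump forms here

Fr₁ = V₁/√(g·y₁) = 18.1/√(32.2×1.70) = 2.45.
Sequent-depth ratio: y₂/y₁ = ½[√(1 + 8Fr₁²) − 1] = ½[√48.88 − 1] = 3.00.
y₂ = 3.00 × 1.70 = 5.09 ft.
Tailwater y_tw = 5.05 ft: y_tw ≈ y₂, so the jump forms here.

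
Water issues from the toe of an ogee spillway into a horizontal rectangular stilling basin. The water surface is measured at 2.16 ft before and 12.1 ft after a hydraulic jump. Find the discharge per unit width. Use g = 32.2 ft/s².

For a rectangular channel the momentum equation gives q² = ½·g·y₁·y₂·(y₁ + y₂) = ½×32.2×2.16×12.1×14.3 = 6000.
q = √6000 = 77.5 ft²/s.

q = 77.5 ft²/s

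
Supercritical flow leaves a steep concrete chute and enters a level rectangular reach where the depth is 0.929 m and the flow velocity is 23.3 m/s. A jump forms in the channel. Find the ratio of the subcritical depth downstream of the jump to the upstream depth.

Fr₁ = V₁/√(g·y₁) = 23.3/√(9.81×0.929) = 7.72.
Bélanger equation: y₂/y₁ = ½[√(1 + 8Fr₁²) − 1] = ½[√477.6 − 1] = 10.4.

y₂/y₁ = 10.4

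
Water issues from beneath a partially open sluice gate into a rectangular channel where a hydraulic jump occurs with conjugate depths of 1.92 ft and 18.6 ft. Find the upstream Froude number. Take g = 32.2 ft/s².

For a rectangular channel the momentum equation gives q² = ½·g·y₁·y₂·(y₁ + y₂) = ½×32.2×1.92×18.6×20.5 = 11798.
q = √11798 = 109 ft²/s.
V₁ = q/y₁ = 56.6 ft/s; Fr₁ = V₁/√(g·y₁) = 7.19.

Fr₁ = 7.19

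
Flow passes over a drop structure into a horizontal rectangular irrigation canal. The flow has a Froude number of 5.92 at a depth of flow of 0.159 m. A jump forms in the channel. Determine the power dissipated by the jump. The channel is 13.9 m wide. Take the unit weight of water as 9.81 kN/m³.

Fr₁ = 5.92 (given).
By Bélanger, y₂/y₁ = ½[√(1 + 8Fr₁²) − 1] = ½[√281.4 − 1] = 7.89.
y₂ = 7.89 × 0.159 = 1.25 m.
Head loss: ΔE = (y₂ − y₁)³/(4y₁y₂) = (1.25 − 0.159)³/(4×0.159×1.25) = 1.31/0.798 = 1.65 m.
V₁ = Fr₁·√(g·y₁) = 5.92×√(9.81×0.159) = 7.39 m/s; q = V₁·y₁ = 1.18 m²/s. Q = q·b = 1.18 × 13.9 = 16.3 m³/s. P = γ·Q·ΔE = 9.81 × 16.3 × 1.65 = 264 kW.

P = 264 kW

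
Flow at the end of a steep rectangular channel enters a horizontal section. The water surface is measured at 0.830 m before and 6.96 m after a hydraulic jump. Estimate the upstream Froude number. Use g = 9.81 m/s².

Fr₁ = 6.27

For a rectangular channel the momentum equation gives q² = ½·g·y₁·y₂·(y₁ + y₂) = ½×9.81×0.830×6.96×7.79 = 221.
q = √221 = 14.9 m²/s.
V₁ = q/y₁ = 17.9 m/s; Fr₁ = V₁/√(g·y₁) = 6.27.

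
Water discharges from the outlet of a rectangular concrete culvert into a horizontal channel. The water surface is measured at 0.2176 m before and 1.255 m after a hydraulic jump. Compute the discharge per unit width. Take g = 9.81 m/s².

For a rectangular channel the momentum equation gives q² = ½·g·y₁·y₂·(y₁ + y₂) = ½×9.81×0.2176×1.255×1.473 = 1.973.
q = √1.973 = 1.404 m²/s.

q = 1.404 m²/s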